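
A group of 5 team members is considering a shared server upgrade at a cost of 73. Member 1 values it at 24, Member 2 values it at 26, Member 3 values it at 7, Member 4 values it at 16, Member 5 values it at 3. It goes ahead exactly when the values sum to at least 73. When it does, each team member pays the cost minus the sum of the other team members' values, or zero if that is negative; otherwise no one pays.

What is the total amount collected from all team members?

Total value 76 ≥ cost 73, so it is built.
Member 1: others sum to 52; max(0, 73 - 52) = 21.
Member 2: others sum to 50; max(0, 73 - 50) = 23.
Member 3: others sum to 69; max(0, 73 - 69) = 4.
Member 4: others sum to 60; max(0, 73 - 60) = 13.
Member 5: others sum to 73; max(0, 73 - 73) = 0.
Total collected = 21 + 23 + 4 + 13 + 0 = 61.

61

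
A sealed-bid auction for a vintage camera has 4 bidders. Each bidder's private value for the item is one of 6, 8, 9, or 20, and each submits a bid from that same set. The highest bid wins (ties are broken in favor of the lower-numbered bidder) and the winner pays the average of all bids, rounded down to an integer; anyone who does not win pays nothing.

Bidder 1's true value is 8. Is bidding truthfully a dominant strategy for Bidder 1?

No

Consider the case where Bidder 2 bids 6, Bidder 3 bids 6 and Bidder 4 bids 9.
Truthful bid 8: loses, pays 0, utility 0.
Bid 9 instead: wins, pays 7, utility 8 - 7 = 1.
Since 1 > 0, bidding 9 is strictly better here, so truthful bidding is not dominant.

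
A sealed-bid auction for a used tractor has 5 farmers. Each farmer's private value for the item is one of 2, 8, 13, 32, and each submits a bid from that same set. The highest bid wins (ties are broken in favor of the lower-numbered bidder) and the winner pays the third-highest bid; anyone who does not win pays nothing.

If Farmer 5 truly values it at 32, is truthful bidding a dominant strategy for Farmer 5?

Yes

Check each profile of the others' bids and compare truth against every alternative bid.
Others bid (2, 2, 2, 13): truth gives 30, best alternative gives 0.
Others bid (2, 2, 13, 2): truth gives 30, best alternative gives 0.
Others bid (2, 13, 2, 2): truth gives 30, best alternative gives 0.
Others bid (13, 2, 2, 2): truth gives 30, best alternative gives 0.
Others bid (2, 2, 8, 13): truth gives 24, best alternative gives 0.
Others bid (2, 2, 13, 8): truth gives 24, best alternative gives 0.
(Remaining 250 profiles checked similarly; truth is weakly best in each.)
In every case the truthful bid is at least as good as any alternative, so it is a dominant strategy.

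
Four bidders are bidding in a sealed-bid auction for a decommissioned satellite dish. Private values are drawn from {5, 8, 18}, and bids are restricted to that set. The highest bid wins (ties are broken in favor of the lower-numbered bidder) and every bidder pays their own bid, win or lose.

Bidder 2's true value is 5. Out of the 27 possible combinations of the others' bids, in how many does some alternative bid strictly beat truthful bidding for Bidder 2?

4

Others bid (5, 5, 5): truth gives -5; bid 8 gives -3 > -5. Violating.
Others bid (5, 5, 8): truth gives -5; bid 8 gives -3 > -5. Violating.
Others bid (5, 8, 5): truth gives -5; bid 8 gives -3 > -5. Violating.
Others bid (5, 8, 8): truth gives -5; bid 8 gives -3 > -5. Violating.
Others bid (5, 5, 18): truth gives -5; no alternative beats it.
Others bid (5, 8, 18): truth gives -5; no alternative beats it.
(Checking all 27 profiles: 4 have a profitable deviation, 23 do not.)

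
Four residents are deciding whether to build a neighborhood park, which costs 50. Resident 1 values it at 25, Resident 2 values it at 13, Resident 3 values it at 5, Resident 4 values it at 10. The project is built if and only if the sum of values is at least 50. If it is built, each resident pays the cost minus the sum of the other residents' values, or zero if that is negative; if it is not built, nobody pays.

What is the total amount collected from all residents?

Total value 53 ≥ cost 50, so it is built.
Resident 1: others sum to 28; max(0, 50 - 28) = 22.
Resident 2: others sum to 40; max(0, 50 - 40) = 10.
Resident 3: others sum to 48; max(0, 50 - 48) = 2.
Resident 4: others sum to 43; max(0, 50 - 43) = 7.
Total collected = 22 + 10 + 2 + 7 = 41.

41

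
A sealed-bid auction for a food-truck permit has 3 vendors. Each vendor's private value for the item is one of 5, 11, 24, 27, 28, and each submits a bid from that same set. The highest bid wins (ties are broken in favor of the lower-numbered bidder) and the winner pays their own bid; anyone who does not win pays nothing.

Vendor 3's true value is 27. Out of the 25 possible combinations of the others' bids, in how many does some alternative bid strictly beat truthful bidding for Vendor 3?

4

Others bid (5, 5): truth gives 0; bid 11 gives 16 > 0. Violating.
Others bid (5, 11): truth gives 0; bid 24 gives 3 > 0. Violating.
Others bid (11, 5): truth gives 0; bid 24 gives 3 > 0. Violating.
Others bid (11, 11): truth gives 0; bid 24 gives 3 > 0. Violating.
Others bid (5, 24): truth gives 0; no alternative beats it.
Others bid (5, 27): truth gives 0; no alternative beats it.
(Checking all 25 profiles: 4 have a profitable deviation, 21 do not.)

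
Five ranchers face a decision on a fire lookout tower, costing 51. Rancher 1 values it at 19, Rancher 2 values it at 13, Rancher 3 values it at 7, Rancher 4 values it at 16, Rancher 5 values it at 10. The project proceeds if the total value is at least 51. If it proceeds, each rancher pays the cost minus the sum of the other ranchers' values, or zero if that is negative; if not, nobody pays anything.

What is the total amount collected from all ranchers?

Total value 65 ≥ cost 51, so it is built.
Rancher 1: others sum to 46; max(0, 51 - 46) = 5.
Rancher 2: others sum to 52; max(0, 51 - 52) = 0.
Rancher 3: others sum to 58; max(0, 51 - 58) = 0.
Rancher 4: others sum to 49; max(0, 51 - 49) = 2.
Rancher 5: others sum to 55; max(0, 51 - 55) = 0.
Total collected = 5 + 0 + 0 + 2 + 0 = 7.

7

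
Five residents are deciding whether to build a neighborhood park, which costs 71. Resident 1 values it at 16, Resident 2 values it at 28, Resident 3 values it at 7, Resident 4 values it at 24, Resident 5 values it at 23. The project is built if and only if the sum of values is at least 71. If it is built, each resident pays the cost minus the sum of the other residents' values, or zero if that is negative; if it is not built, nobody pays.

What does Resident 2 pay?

Total value 98 ≥ cost 71, so the project is built.
The other residents' values sum to 70.
Cost minus that sum is 71 - 70 = 1.

1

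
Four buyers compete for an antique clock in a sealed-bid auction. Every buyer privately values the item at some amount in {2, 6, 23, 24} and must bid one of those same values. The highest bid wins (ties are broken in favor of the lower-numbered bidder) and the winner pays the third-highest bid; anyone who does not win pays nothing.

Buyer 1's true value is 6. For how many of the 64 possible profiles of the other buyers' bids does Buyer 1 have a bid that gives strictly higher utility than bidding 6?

6

Others bid (2, 2, 23): truth gives 0; bid 23 gives 4 > 0. Violating.
Others bid (2, 2, 24): truth gives 0; bid 24 gives 4 > 0. Violating.
Others bid (2, 23, 2): truth gives 0; bid 23 gives 4 > 0. Violating.
Others bid (2, 24, 2): truth gives 0; bid 24 gives 4 > 0. Violating.
Others bid (2, 2, 2): truth gives 4; no alternative beats it.
Others bid (2, 2, 6): truth gives 4; no alternative beats it.
(Checking all 64 profiles: 6 have a profitable deviation, 58 do not.)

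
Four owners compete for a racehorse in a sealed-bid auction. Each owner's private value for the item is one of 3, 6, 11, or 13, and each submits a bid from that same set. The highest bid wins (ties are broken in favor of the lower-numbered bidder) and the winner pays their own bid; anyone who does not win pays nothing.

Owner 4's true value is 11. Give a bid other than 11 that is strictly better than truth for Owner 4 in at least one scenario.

6

Suppose Owner 1 bids 3, Owner 2 bids 3 and Owner 3 bids 3.
Bid 11: wins, pays 11, utility 11 - 11 = 0.
Bid 6: wins, pays 6, utility 11 - 6 = 5.
So bidding 6 beats truth here (5 > 0).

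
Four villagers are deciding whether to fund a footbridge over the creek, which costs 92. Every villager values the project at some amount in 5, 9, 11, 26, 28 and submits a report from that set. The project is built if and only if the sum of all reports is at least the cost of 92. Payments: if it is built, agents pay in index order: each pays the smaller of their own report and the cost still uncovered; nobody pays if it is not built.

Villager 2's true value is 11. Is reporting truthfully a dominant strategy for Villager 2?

Consider the case where Villager 1 reports 28, Villager 3 reports 28 and Villager 4 reports 28.
Truthful report 11: project built, pays 11, utility 11 - 11 = 0.
Report 9 instead: project built, pays 9, utility 11 - 9 = 2.
Since 2 > 0, reporting 9 is strictly better here, so truthful reporting is not dominant.

No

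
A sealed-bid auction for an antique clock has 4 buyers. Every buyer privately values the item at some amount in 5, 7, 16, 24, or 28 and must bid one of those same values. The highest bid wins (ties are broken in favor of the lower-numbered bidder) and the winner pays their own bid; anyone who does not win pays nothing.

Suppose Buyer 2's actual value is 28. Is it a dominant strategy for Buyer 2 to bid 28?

No

Consider the case where Buyer 1 bids 5, Buyer 3 bids 5 and Buyer 4 bids 5.
Truthful bid 28: wins, pays 28, utility 28 - 28 = 0.
Bid 7 instead: wins, pays 7, utility 28 - 7 = 21.
Since 21 > 0, bidding 7 is strictly better here, so truthful bidding is not dominant.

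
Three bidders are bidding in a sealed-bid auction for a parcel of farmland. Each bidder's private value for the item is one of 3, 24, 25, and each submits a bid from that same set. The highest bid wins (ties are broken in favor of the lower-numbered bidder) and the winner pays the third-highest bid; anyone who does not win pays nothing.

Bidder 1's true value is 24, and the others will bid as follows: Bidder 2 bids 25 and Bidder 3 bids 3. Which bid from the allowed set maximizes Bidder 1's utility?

Bid 3: loses, pays 0, utility 0.
Bid 24: loses, pays 0, utility 0.
Bid 25: wins, pays 3, utility 24 - 3 = 21.
The best choice is 25 with utility 21.

25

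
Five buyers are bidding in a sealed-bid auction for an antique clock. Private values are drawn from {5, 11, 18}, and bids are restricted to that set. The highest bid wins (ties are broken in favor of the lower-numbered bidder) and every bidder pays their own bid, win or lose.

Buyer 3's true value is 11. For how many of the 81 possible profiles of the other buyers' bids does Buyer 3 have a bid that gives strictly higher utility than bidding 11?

Others bid (5, 5, 5, 18): truth gives -11; bid 5 gives -5 > -11. Violating.
Others bid (5, 5, 11, 18): truth gives -11; bid 5 gives -5 > -11. Violating.
Others bid (5, 5, 18, 5): truth gives -11; bid 5 gives -5 > -11. Violating.
Others bid (5, 5, 18, 11): truth gives -11; bid 5 gives -5 > -11. Violating.
Others bid (5, 5, 5, 5): truth gives 0; no alternative beats it.
Others bid (5, 5, 5, 11): truth gives 0; no alternative beats it.
(Checking all 81 profiles: 77 have a profitable deviation, 4 do not.)

77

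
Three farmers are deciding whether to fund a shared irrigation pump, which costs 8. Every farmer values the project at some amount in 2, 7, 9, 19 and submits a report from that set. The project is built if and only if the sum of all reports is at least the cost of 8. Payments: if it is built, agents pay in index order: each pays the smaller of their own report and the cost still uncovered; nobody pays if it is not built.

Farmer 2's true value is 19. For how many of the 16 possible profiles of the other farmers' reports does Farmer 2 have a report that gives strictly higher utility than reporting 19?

Others report (2, 7): truth gives 13; report 2 gives 17 > 13. Violating.
Others report (2, 9): truth gives 13; report 2 gives 17 > 13. Violating.
Others report (2, 19): truth gives 13; report 2 gives 17 > 13. Violating.
Others report (2, 2): truth gives 13; no alternative beats it.
Others report (7, 2): truth gives 18; no alternative beats it.
(Checking all 16 profiles: 3 have a profitable deviation, 13 do not.)

3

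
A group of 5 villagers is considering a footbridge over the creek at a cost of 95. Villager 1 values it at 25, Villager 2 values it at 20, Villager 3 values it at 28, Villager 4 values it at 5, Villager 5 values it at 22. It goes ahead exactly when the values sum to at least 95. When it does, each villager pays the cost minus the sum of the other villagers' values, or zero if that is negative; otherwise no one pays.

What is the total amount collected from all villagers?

Total value 100 ≥ cost 95, so it is built.
Villager 1: others sum to 75; max(0, 95 - 75) = 20.
Villager 2: others sum to 80; max(0, 95 - 80) = 15.
Villager 3: others sum to 72; max(0, 95 - 72) = 23.
Villager 4: others sum to 95; max(0, 95 - 95) = 0.
Villager 5: others sum to 78; max(0, 95 - 78) = 17.
Total collected = 20 + 15 + 23 + 0 + 17 = 75.

75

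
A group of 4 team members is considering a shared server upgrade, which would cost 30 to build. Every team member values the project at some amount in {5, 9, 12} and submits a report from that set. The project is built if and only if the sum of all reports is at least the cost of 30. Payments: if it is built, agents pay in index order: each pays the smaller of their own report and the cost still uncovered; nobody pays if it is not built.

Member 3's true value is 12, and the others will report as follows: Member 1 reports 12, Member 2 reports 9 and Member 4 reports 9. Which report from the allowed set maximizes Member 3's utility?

5

Report 5: project built, pays 5, utility 12 - 5 = 7.
Report 9: project built, pays 9, utility 12 - 9 = 3.
Report 12: project built, pays 9, utility 12 - 9 = 3.
The best choice is 5 with utility 7.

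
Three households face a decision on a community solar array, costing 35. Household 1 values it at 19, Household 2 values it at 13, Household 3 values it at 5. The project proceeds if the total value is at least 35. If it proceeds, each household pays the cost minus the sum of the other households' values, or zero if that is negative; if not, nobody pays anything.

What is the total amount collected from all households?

31

Total value 37 ≥ cost 35, so it is built.
Household 1: others sum to 18; max(0, 35 - 18) = 17.
Household 2: others sum to 24; max(0, 35 - 24) = 11.
Household 3: others sum to 32; max(0, 35 - 32) = 3.
Total collected = 17 + 11 + 3 = 31.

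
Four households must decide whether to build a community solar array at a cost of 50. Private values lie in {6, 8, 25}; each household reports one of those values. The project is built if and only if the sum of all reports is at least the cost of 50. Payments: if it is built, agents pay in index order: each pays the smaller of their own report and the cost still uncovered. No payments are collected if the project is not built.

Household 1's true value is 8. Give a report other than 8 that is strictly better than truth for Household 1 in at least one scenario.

Suppose Household 2 reports 6, Household 3 reports 25 and Household 4 reports 25.
Report 8: project built, pays 8, utility 8 - 8 = 0.
Report 6: project built, pays 6, utility 8 - 6 = 2.
So reporting 6 beats truth here (2 > 0).

6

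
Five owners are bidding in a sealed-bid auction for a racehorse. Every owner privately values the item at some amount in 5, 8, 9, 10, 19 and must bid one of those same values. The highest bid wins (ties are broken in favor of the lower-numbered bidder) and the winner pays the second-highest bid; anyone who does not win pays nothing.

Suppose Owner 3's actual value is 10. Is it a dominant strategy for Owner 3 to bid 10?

Yes

Check each profile of the others' bids and compare truth against every alternative bid.
Others bid (5, 5, 5, 5): truth gives 5, best alternative gives 5.
Others bid (5, 5, 5, 8): truth gives 2, best alternative gives 2.
Others bid (5, 5, 8, 5): truth gives 2, best alternative gives 2.
Others bid (5, 5, 8, 8): truth gives 2, best alternative gives 2.
Others bid (5, 8, 5, 5): truth gives 2, best alternative gives 2.
Others bid (5, 8, 5, 8): truth gives 2, best alternative gives 2.
(Remaining 619 profiles checked similarly; truth is weakly best in each.)
In every case the truthful bid is at least as good as any alternative, so it is a dominant strategy.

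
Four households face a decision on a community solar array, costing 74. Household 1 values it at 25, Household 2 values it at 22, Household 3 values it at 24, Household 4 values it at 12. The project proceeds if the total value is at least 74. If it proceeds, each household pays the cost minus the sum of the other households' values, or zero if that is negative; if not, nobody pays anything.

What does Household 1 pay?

16

Total value 83 ≥ cost 74, so the project is built.
The other households' values sum to 58.
Cost minus that sum is 74 - 58 = 16.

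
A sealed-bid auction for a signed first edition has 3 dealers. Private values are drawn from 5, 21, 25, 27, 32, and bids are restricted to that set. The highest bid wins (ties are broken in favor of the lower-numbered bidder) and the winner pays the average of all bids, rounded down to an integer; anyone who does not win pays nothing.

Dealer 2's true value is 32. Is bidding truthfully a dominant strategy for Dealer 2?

Consider the case where Dealer 1 bids 5 and Dealer 3 bids 5.
Truthful bid 32: wins, pays 14, utility 32 - 14 = 18.
Bid 21 instead: wins, pays 10, utility 32 - 10 = 22.
Since 22 > 18, bidding 21 is strictly better here, so truthful bidding is not dominant.

No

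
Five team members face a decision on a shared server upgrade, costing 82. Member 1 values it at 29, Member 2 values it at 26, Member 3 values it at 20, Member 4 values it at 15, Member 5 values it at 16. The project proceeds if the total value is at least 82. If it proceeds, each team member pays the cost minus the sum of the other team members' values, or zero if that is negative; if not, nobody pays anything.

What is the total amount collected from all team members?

Total value 106 ≥ cost 82, so it is built.
Member 1: others sum to 77; max(0, 82 - 77) = 5.
Member 2: others sum to 80; max(0, 82 - 80) = 2.
Member 3: others sum to 86; max(0, 82 - 86) = 0.
Member 4: others sum to 91; max(0, 82 - 91) = 0.
Member 5: others sum to 90; max(0, 82 - 90) = 0.
Total collected = 5 + 2 + 0 + 0 + 0 = 7.

7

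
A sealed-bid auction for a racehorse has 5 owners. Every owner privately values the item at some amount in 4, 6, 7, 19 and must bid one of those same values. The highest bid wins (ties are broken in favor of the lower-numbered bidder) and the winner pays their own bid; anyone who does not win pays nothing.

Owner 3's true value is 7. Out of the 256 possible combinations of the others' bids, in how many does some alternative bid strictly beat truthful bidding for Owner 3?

4

Others bid (4, 4, 4, 4): truth gives 0; bid 6 gives 1 > 0. Violating.
Others bid (4, 4, 4, 6): truth gives 0; bid 6 gives 1 > 0. Violating.
Others bid (4, 4, 6, 4): truth gives 0; bid 6 gives 1 > 0. Violating.
Others bid (4, 4, 6, 6): truth gives 0; bid 6 gives 1 > 0. Violating.
Others bid (4, 4, 4, 7): truth gives 0; no alternative beats it.
Others bid (4, 4, 4, 19): truth gives 0; no alternative beats it.
(Checking all 256 profiles: 4 have a profitable deviation, 252 do not.)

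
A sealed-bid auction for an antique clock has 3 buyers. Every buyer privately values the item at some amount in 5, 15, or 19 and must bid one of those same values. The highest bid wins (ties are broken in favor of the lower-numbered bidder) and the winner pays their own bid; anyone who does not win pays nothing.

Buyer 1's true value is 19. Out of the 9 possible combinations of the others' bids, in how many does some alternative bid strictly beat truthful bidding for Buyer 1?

4

Others bid (5, 5): truth gives 0; bid 5 gives 14 > 0. Violating.
Others bid (5, 15): truth gives 0; bid 15 gives 4 > 0. Violating.
Others bid (15, 5): truth gives 0; bid 15 gives 4 > 0. Violating.
Others bid (15, 15): truth gives 0; bid 15 gives 4 > 0. Violating.
Others bid (5, 19): truth gives 0; no alternative beats it.
Others bid (15, 19): truth gives 0; no alternative beats it.
(Checking all 9 profiles: 4 have a profitable deviation, 5 do not.)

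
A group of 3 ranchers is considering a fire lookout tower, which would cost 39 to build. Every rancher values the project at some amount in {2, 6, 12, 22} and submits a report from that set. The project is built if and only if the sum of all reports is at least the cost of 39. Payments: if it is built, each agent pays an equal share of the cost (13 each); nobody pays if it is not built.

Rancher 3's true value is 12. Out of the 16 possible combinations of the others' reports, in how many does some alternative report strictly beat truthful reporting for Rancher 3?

4

Others report (6, 22): truth gives -1; report 2 gives 0 > -1. Violating.
Others report (12, 22): truth gives -1; report 2 gives 0 > -1. Violating.
Others report (22, 6): truth gives -1; report 2 gives 0 > -1. Violating.
Others report (22, 12): truth gives -1; report 2 gives 0 > -1. Violating.
Others report (2, 2): truth gives 0; no alternative beats it.
Others report (2, 6): truth gives 0; no alternative beats it.
(Checking all 16 profiles: 4 have a profitable deviation, 12 do not.)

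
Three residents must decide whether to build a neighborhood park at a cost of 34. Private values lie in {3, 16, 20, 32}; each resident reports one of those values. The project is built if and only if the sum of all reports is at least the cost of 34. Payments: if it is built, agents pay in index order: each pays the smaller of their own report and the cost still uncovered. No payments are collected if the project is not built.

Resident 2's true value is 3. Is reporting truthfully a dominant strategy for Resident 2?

Check each profile of the others' reports and compare truth against every alternative report.
Others report (3, 16): truth gives 0, best alternative gives -13.
Others report (3, 20): truth gives 0, best alternative gives -13.
Others report (3, 32): truth gives 0, best alternative gives -13.
Others report (16, 3): truth gives 0, best alternative gives -13.
Others report (16, 16): truth gives 0, best alternative gives -13.
Others report (16, 20): truth gives 0, best alternative gives -13.
(Remaining 10 profiles checked similarly; truth is weakly best in each.)
In every case the truthful report is at least as good as any alternative, so it is a dominant strategy.

Yes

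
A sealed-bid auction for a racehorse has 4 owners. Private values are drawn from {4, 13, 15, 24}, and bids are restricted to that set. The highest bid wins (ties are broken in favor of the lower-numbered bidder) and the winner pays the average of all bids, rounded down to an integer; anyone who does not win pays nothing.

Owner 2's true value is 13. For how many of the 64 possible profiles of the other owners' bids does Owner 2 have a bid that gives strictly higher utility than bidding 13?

11

Others bid (4, 4, 15): truth gives 0; bid 15 gives 4 > 0. Violating.
Others bid (4, 13, 15): truth gives 0; bid 15 gives 2 > 0. Violating.
Others bid (4, 15, 4): truth gives 0; bid 15 gives 4 > 0. Violating.
Others bid (4, 15, 13): truth gives 0; bid 15 gives 2 > 0. Violating.
Others bid (4, 4, 4): truth gives 7; no alternative beats it.
Others bid (4, 4, 13): truth gives 5; no alternative beats it.
(Checking all 64 profiles: 11 have a profitable deviation, 53 do not.)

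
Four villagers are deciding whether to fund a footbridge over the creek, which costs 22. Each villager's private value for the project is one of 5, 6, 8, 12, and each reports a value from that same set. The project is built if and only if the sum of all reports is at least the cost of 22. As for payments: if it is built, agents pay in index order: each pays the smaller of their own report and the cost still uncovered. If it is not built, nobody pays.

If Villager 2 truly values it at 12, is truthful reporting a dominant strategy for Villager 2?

Consider the case where Villager 1 reports 5, Villager 3 reports 5 and Villager 4 reports 5.
Truthful report 12: project built, pays 12, utility 12 - 12 = 0.
Report 8 instead: project built, pays 8, utility 12 - 8 = 4.
Since 4 > 0, reporting 8 is strictly better here, so truthful reporting is not dominant.

No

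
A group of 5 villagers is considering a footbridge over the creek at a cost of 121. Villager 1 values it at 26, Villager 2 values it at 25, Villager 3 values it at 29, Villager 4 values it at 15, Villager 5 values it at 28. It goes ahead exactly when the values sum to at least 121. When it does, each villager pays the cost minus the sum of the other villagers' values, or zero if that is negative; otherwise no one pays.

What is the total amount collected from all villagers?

113

Total value 123 ≥ cost 121, so it is built.
Villager 1: others sum to 97; max(0, 121 - 97) = 24.
Villager 2: others sum to 98; max(0, 121 - 98) = 23.
Villager 3: others sum to 94; max(0, 121 - 94) = 27.
Villager 4: others sum to 108; max(0, 121 - 108) = 13.
Villager 5: others sum to 95; max(0, 121 - 95) = 26.
Total collected = 24 + 23 + 27 + 13 + 26 = 113.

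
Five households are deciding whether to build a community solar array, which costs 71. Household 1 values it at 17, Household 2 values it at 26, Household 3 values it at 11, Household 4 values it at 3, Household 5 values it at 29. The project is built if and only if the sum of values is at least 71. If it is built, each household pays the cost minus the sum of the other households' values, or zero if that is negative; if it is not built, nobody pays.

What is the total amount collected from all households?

Total value 86 ≥ cost 71, so it is built.
Household 1: others sum to 69; max(0, 71 - 69) = 2.
Household 2: others sum to 60; max(0, 71 - 60) = 11.
Household 3: others sum to 75; max(0, 71 - 75) = 0.
Household 4: others sum to 83; max(0, 71 - 83) = 0.
Household 5: others sum to 57; max(0, 71 - 57) = 14.
Total collected = 2 + 11 + 0 + 0 + 14 = 27.

27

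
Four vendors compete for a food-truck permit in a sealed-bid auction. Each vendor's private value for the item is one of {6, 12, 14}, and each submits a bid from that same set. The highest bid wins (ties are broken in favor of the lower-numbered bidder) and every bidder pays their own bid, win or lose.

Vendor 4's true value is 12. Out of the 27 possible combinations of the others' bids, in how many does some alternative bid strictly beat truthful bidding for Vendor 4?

26

Others bid (6, 6, 12): truth gives -12; bid 14 gives -2 > -12. Violating.
Others bid (6, 6, 14): truth gives -12; bid 6 gives -6 > -12. Violating.
Others bid (6, 12, 6): truth gives -12; bid 14 gives -2 > -12. Violating.
Others bid (6, 12, 12): truth gives -12; bid 14 gives -2 > -12. Violating.
Others bid (6, 6, 6): truth gives 0; no alternative beats it.
(Checking all 27 profiles: 26 have a profitable deviation, 1 does not.)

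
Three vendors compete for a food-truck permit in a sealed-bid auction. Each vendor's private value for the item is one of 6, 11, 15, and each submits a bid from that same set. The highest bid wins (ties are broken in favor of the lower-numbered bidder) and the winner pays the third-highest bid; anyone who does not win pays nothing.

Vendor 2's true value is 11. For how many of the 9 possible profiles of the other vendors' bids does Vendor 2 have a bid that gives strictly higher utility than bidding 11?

2

Others bid (6, 15): truth gives 0; bid 15 gives 5 > 0. Violating.
Others bid (11, 6): truth gives 0; bid 15 gives 5 > 0. Violating.
Others bid (6, 6): truth gives 5; no alternative beats it.
Others bid (6, 11): truth gives 5; no alternative beats it.
(Checking all 9 profiles: 2 have a profitable deviation, 7 do not.)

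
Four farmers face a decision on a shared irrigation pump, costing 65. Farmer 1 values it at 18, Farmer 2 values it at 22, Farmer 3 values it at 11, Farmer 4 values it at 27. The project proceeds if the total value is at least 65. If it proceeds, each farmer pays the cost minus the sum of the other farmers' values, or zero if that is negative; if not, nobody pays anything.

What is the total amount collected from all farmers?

28

Total value 78 ≥ cost 65, so it is built.
Farmer 1: others sum to 60; max(0, 65 - 60) = 5.
Farmer 2: others sum to 56; max(0, 65 - 56) = 9.
Farmer 3: others sum to 67; max(0, 65 - 67) = 0.
Farmer 4: others sum to 51; max(0, 65 - 51) = 14.
Total collected = 5 + 9 + 0 + 14 = 28.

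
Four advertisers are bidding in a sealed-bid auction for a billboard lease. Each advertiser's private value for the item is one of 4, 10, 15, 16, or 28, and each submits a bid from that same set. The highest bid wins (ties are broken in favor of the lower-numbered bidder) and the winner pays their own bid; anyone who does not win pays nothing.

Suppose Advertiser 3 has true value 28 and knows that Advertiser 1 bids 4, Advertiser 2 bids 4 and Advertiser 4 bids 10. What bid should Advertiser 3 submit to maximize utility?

10

Bid 4: loses, pays 0, utility 0.
Bid 10: wins, pays 10, utility 28 - 10 = 18.
Bid 15: wins, pays 15, utility 28 - 15 = 13.
Bid 16: wins, pays 16, utility 28 - 16 = 12.
Bid 28: wins, pays 28, utility 28 - 28 = 0.
The best choice is 10 with utility 18.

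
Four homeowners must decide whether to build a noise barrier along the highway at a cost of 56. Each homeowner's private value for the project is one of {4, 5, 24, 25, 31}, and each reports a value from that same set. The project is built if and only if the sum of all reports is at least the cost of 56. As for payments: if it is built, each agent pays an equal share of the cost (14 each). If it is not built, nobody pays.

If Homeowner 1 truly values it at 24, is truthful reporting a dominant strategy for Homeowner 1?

Check each profile of the others' reports and compare truth against every alternative report.
Others report (4, 4, 24): truth gives 10, best alternative gives 10.
Others report (4, 4, 25): truth gives 10, best alternative gives 10.
Others report (4, 4, 31): truth gives 10, best alternative gives 10.
Others report (4, 5, 24): truth gives 10, best alternative gives 10.
Others report (4, 5, 25): truth gives 10, best alternative gives 10.
Others report (4, 5, 31): truth gives 10, best alternative gives 10.
(Remaining 119 profiles checked similarly; truth is weakly best in each.)
In every case the truthful report is at least as good as any alternative, so it is a dominant strategy.

Yes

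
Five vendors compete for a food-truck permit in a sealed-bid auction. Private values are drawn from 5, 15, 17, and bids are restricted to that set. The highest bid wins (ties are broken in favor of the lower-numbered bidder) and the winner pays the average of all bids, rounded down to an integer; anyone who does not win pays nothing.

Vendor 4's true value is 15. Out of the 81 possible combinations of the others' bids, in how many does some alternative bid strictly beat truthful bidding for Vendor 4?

20

Others bid (5, 5, 5, 17): truth gives 0; bid 17 gives 6 > 0. Violating.
Others bid (5, 5, 15, 5): truth gives 0; bid 17 gives 6 > 0. Violating.
Others bid (5, 5, 15, 15): truth gives 0; bid 17 gives 4 > 0. Violating.
Others bid (5, 5, 15, 17): truth gives 0; bid 17 gives 4 > 0. Violating.
Others bid (5, 5, 5, 5): truth gives 8; no alternative beats it.
Others bid (5, 5, 5, 15): truth gives 6; no alternative beats it.
(Checking all 81 profiles: 20 have a profitable deviation, 61 do not.)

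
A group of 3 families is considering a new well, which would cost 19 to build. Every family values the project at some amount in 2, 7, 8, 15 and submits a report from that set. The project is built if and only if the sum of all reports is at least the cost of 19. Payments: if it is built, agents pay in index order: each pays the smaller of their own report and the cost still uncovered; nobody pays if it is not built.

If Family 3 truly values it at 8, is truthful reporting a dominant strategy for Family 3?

Yes

Check each profile of the others' reports and compare truth against every alternative report.
Others report (7, 15): truth gives 8, best alternative gives 8.
Others report (8, 15): truth gives 8, best alternative gives 8.
Others report (15, 7): truth gives 8, best alternative gives 8.
Others report (15, 8): truth gives 8, best alternative gives 8.
Others report (15, 15): truth gives 8, best alternative gives 8.
Others report (2, 15): truth gives 6, best alternative gives 6.
(Remaining 10 profiles checked similarly; truth is weakly best in each.)
In every case the truthful report is at least as good as any alternative, so it is a dominant strategy.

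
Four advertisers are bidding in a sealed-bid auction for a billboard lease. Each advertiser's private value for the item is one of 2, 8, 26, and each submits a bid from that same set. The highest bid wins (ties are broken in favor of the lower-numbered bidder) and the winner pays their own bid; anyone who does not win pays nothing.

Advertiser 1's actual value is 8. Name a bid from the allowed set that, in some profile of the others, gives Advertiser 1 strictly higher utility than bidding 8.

Suppose Advertiser 2 bids 2, Advertiser 3 bids 2 and Advertiser 4 bids 2.
Bid 8: wins, pays 8, utility 8 - 8 = 0.
Bid 2: wins, pays 2, utility 8 - 2 = 6.
So bidding 2 beats truth here (6 > 0).

2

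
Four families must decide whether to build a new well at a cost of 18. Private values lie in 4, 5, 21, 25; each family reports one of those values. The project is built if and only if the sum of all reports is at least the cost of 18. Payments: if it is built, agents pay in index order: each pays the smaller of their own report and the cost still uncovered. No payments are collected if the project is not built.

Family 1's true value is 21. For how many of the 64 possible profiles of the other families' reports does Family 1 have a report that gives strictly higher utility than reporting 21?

63

Others report (4, 4, 5): truth gives 3; report 5 gives 16 > 3. Violating.
Others report (4, 4, 21): truth gives 3; report 4 gives 17 > 3. Violating.
Others report (4, 4, 25): truth gives 3; report 4 gives 17 > 3. Violating.
Others report (4, 5, 4): truth gives 3; report 5 gives 16 > 3. Violating.
Others report (4, 4, 4): truth gives 3; no alternative beats it.
(Checking all 64 profiles: 63 have a profitable deviation, 1 does not.)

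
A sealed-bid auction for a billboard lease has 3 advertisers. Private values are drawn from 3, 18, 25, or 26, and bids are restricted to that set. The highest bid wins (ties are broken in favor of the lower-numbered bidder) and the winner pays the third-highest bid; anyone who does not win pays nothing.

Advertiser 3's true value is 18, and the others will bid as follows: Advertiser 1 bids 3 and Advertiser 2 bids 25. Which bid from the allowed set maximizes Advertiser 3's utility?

26

Bid 3: loses, pays 0, utility 0.
Bid 18: loses, pays 0, utility 0.
Bid 25: loses, pays 0, utility 0.
Bid 26: wins, pays 3, utility 18 - 3 = 15.
The best choice is 26 with utility 15.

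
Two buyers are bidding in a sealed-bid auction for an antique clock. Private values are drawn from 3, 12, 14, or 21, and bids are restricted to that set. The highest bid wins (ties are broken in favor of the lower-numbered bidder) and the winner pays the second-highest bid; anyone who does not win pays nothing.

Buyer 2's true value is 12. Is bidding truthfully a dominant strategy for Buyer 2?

Yes

Check each profile of the others' bids and compare truth against every alternative bid.
Others bid (3): truth gives 9, best alternative gives 9.
Others bid (12): truth gives 0, best alternative gives 0.
Others bid (14): truth gives 0, best alternative gives 0.
Others bid (21): truth gives 0, best alternative gives 0.
In every case the truthful bid is at least as good as any alternative, so it is a dominant strategy.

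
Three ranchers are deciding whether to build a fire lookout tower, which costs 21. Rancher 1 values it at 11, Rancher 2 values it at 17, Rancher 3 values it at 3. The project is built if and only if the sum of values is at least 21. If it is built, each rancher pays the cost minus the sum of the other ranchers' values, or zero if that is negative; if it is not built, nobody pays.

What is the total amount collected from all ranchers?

8

Total value 31 ≥ cost 21, so it is built.
Rancher 1: others sum to 20; max(0, 21 - 20) = 1.
Rancher 2: others sum to 14; max(0, 21 - 14) = 7.
Rancher 3: others sum to 28; max(0, 21 - 28) = 0.
Total collected = 1 + 7 + 0 = 8.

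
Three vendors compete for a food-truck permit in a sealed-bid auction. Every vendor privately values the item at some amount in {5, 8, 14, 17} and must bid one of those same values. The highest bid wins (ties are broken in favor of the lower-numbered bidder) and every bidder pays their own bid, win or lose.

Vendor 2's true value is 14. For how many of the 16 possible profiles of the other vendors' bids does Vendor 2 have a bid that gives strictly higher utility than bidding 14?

Others bid (5, 5): truth gives 0; bid 8 gives 6 > 0. Violating.
Others bid (5, 8): truth gives 0; bid 8 gives 6 > 0. Violating.
Others bid (5, 17): truth gives -14; bid 17 gives -3 > -14. Violating.
Others bid (8, 17): truth gives -14; bid 17 gives -3 > -14. Violating.
Others bid (5, 14): truth gives 0; no alternative beats it.
Others bid (8, 5): truth gives 0; no alternative beats it.
(Checking all 16 profiles: 12 have a profitable deviation, 4 do not.)

12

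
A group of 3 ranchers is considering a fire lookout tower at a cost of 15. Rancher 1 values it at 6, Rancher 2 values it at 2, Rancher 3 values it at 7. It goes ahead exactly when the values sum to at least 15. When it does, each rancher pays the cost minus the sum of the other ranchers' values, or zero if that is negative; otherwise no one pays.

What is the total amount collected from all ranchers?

Total value 15 ≥ cost 15, so it is built.
Rancher 1: others sum to 9; max(0, 15 - 9) = 6.
Rancher 2: others sum to 13; max(0, 15 - 13) = 2.
Rancher 3: others sum to 8; max(0, 15 - 8) = 7.
Total collected = 6 + 2 + 7 = 15.

15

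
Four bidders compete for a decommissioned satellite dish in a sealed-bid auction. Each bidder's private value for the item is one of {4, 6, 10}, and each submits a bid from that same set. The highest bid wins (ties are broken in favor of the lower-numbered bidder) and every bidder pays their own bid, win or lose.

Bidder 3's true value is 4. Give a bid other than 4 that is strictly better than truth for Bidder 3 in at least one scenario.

6

Suppose Bidder 1 bids 4, Bidder 2 bids 4 and Bidder 4 bids 4.
Bid 4: loses but pays 4, utility -4.
Bid 6: wins, pays 6, utility 4 - 6 = -2.
So bidding 6 beats truth here (-2 > -4).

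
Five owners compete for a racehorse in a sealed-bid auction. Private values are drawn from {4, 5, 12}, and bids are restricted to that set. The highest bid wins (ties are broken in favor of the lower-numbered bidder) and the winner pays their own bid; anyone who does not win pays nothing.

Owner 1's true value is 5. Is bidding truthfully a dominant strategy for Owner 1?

No

Consider the case where Owner 2 bids 4, Owner 3 bids 4, Owner 4 bids 4 and Owner 5 bids 4.
Truthful bid 5: wins, pays 5, utility 5 - 5 = 0.
Bid 4 instead: wins, pays 4, utility 5 - 4 = 1.
Since 1 > 0, bidding 4 is strictly better here, so truthful bidding is not dominant.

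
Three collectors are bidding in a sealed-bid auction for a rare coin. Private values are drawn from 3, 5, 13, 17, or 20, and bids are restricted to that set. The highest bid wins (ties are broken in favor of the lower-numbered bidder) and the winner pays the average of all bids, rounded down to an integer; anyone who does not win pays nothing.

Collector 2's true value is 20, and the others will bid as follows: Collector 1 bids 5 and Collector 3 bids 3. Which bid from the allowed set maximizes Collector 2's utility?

Bid 3: loses, pays 0, utility 0.
Bid 5: loses, pays 0, utility 0.
Bid 13: wins, pays 7, utility 20 - 7 = 13.
Bid 17: wins, pays 8, utility 20 - 8 = 12.
Bid 20: wins, pays 9, utility 20 - 9 = 11.
The best choice is 13 with utility 13.

13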